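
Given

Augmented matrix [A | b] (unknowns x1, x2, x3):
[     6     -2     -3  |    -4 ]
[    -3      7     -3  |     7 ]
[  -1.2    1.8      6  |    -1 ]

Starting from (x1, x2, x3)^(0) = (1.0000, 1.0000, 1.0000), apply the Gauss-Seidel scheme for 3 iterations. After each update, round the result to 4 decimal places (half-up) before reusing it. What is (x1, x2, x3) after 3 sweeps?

(-0.6943, 0.5206, -0.4617)

Iteration 1:
  x1 = (-4 - (-2)·1.0000 - (-3)·1.0000) / (6) = 0.1667
  x2 = (7 - (-3)·0.1667 - (-3)·1.0000) / (7) = 1.5000
  x3 = (-1 - (-1.2)·0.1667 - (1.8)·1.5000) / (6) = -0.5833
Iteration 2:
  x1 = (-4 - (-2)·1.5000 - (-3)·-0.5833) / (6) = -0.4583
  x2 = (7 - (-3)·-0.4583 - (-3)·-0.5833) / (7) = 0.5536
  x3 = (-1 - (-1.2)·-0.4583 - (1.8)·0.5536) / (6) = -0.4244
Iteration 3:
  x1 = (-4 - (-2)·0.5536 - (-3)·-0.4244) / (6) = -0.6943
  x2 = (7 - (-3)·-0.6943 - (-3)·-0.4244) / (7) = 0.5206
  x3 = (-1 - (-1.2)·-0.6943 - (1.8)·0.5206) / (6) = -0.4617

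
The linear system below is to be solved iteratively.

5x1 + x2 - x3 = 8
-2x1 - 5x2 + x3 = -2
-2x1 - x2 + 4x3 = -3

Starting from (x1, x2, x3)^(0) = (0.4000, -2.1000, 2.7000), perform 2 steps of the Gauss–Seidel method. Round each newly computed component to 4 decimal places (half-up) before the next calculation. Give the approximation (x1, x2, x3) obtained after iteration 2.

(1.7186, -0.1856, 0.0629)

Iteration 1:
  x1 = (8 - (1)·-2.1000 - (-1)·2.7000) / (5) = 2.5600
  x2 = (-2 - (-2)·2.5600 - (1)·2.7000) / (-5) = -0.0840
  x3 = (-3 - (-2)·2.5600 - (-1)·-0.0840) / (4) = 0.5090
Iteration 2:
  x1 = (8 - (1)·-0.0840 - (-1)·0.5090) / (5) = 1.7186
  x2 = (-2 - (-2)·1.7186 - (1)·0.5090) / (-5) = -0.1856
  x3 = (-3 - (-2)·1.7186 - (-1)·-0.1856) / (4) = 0.0629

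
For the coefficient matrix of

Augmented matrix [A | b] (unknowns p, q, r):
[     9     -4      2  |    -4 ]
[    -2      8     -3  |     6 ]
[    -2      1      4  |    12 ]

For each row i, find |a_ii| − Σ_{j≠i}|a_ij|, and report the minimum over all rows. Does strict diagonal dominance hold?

1

row 1: |9| − (4+2) = 3
row 2: |8| − (2+3) = 3
row 3: |4| − (2+1) = 1
minimum over rows = 1 → strictly diagonally dominant (convergence guaranteed)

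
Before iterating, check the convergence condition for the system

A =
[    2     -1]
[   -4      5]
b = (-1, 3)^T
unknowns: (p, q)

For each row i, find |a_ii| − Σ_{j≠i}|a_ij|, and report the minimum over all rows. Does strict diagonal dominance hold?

1

row 1: |2| − (1) = 1
row 2: |5| − (4) = 1
minimum over rows = 1 → strictly diagonally dominant (convergence guaranteed)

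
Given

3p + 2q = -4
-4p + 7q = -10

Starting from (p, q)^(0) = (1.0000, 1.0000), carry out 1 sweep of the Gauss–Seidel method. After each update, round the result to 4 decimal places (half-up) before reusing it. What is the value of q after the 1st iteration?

Iteration 1:
  p = (-4 - (2)·1.0000) / (3) = -2.0000
  q = (-10 - (-4)·-2.0000) / (7) = -2.5714

-2.5714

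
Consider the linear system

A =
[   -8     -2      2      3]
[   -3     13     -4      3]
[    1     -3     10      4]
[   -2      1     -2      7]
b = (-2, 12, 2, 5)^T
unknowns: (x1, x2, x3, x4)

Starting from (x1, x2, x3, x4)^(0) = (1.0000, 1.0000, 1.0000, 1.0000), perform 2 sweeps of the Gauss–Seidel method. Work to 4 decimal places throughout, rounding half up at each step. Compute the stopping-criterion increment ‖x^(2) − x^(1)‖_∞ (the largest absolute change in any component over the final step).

0.3587

Iteration 1:
  x1 = (-2 - (-2)·1.0000 - (2)·1.0000 - (3)·1.0000) / (-8) = 0.6250
  x2 = (12 - (-3)·0.6250 - (-4)·1.0000 - (3)·1.0000) / (13) = 1.1442
  x3 = (2 - (1)·0.6250 - (-3)·1.1442 - (4)·1.0000) / (10) = 0.0808
  x4 = (5 - (-2)·0.6250 - (1)·1.1442 - (-2)·0.0808) / (7) = 0.7525
Iteration 2:
  x1 = (-2 - (-2)·1.1442 - (2)·0.0808 - (3)·0.7525) / (-8) = 0.2663
  x2 = (12 - (-3)·0.2663 - (-4)·0.0808 - (3)·0.7525) / (13) = 0.8357
  x3 = (2 - (1)·0.2663 - (-3)·0.8357 - (4)·0.7525) / (10) = 0.1231
  x4 = (5 - (-2)·0.2663 - (1)·0.8357 - (-2)·0.1231) / (7) = 0.7062
Change: (-0.3587, -0.3085, 0.0423, -0.0463) → max |·| = 0.3587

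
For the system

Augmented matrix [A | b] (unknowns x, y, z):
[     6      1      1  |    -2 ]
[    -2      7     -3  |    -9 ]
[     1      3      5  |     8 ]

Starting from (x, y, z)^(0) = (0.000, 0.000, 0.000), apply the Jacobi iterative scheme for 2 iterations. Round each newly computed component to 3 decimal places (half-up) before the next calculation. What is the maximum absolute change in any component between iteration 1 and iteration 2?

0.838

Iteration 1:
  x = (-2 - (1)·0.000 - (1)·0.000) / (6) = -0.333
  y = (-9 - (-2)·0.000 - (-3)·0.000) / (7) = -1.286
  z = (8 - (1)·0.000 - (3)·0.000) / (5) = 1.600
Iteration 2:
  x = (-2 - (1)·-1.286 - (1)·1.600) / (6) = -0.386
  y = (-9 - (-2)·-0.333 - (-3)·1.600) / (7) = -0.695
  z = (8 - (1)·-0.333 - (3)·-1.286) / (5) = 2.438
Change: (-0.053, 0.591, 0.838) → max |·| = 0.838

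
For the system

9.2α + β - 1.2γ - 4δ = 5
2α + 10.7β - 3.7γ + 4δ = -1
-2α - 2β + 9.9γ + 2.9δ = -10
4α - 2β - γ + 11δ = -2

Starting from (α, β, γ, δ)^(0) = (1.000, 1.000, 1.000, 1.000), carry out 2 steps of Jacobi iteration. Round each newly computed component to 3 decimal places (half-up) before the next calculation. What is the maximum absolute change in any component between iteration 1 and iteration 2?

0.659

Iteration 1:
  α = (5 - (1)·1.000 - (-1.2)·1.000 - (-4)·1.000) / (9.2) = 1.000
  β = (-1 - (2)·1.000 - (-3.7)·1.000 - (4)·1.000) / (10.7) = -0.308
  γ = (-10 - (-2)·1.000 - (-2)·1.000 - (2.9)·1.000) / (9.9) = -0.899
  δ = (-2 - (4)·1.000 - (-2)·1.000 - (-1)·1.000) / (11) = -0.273
Iteration 2:
  α = (5 - (1)·-0.308 - (-1.2)·-0.899 - (-4)·-0.273) / (9.2) = 0.341
  β = (-1 - (2)·1.000 - (-3.7)·-0.899 - (4)·-0.273) / (10.7) = -0.489
  γ = (-10 - (-2)·1.000 - (-2)·-0.308 - (2.9)·-0.273) / (9.9) = -0.790
  δ = (-2 - (4)·1.000 - (-2)·-0.308 - (-1)·-0.899) / (11) = -0.683
Change: (-0.659, -0.181, 0.109, -0.410) → max |·| = 0.659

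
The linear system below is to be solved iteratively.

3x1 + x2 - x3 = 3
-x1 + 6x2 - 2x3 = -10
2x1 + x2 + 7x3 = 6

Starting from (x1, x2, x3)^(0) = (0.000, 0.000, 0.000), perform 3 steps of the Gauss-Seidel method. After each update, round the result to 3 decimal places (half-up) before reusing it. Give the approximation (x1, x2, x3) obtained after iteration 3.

(1.541, -1.239, 0.594)

Iteration 1:
  x1 = (3 - (1)·0.000 - (-1)·0.000) / (3) = 1.000
  x2 = (-10 - (-1)·1.000 - (-2)·0.000) / (6) = -1.500
  x3 = (6 - (2)·1.000 - (1)·-1.500) / (7) = 0.786
Iteration 2:
  x1 = (3 - (1)·-1.500 - (-1)·0.786) / (3) = 1.762
  x2 = (-10 - (-1)·1.762 - (-2)·0.786) / (6) = -1.111
  x3 = (6 - (2)·1.762 - (1)·-1.111) / (7) = 0.512
Iteration 3:
  x1 = (3 - (1)·-1.111 - (-1)·0.512) / (3) = 1.541
  x2 = (-10 - (-1)·1.541 - (-2)·0.512) / (6) = -1.239
  x3 = (6 - (2)·1.541 - (1)·-1.239) / (7) = 0.594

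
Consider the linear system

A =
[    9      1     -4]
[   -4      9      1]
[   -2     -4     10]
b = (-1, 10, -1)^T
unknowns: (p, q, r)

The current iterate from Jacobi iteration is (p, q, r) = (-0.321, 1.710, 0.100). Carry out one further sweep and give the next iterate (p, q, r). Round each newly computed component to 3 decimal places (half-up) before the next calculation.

(-0.257, 0.957, 0.520)

One sweep:
  p = (-1 - (1)·1.710 - (-4)·0.100) / (9) = -0.257
  q = (10 - (-4)·-0.321 - (1)·0.100) / (9) = 0.957
  r = (-1 - (-2)·-0.321 - (-4)·1.710) / (10) = 0.520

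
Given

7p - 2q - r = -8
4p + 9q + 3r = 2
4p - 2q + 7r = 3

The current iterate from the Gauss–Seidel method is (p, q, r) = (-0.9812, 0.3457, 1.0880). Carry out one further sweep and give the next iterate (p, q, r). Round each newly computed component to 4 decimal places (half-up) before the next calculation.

(-0.8887, 0.2545, 1.0091)

One sweep:
  p = (-8 - (-2)·0.3457 - (-1)·1.0880) / (7) = -0.8887
  q = (2 - (4)·-0.8887 - (3)·1.0880) / (9) = 0.2545
  r = (3 - (4)·-0.8887 - (-2)·0.2545) / (7) = 1.0091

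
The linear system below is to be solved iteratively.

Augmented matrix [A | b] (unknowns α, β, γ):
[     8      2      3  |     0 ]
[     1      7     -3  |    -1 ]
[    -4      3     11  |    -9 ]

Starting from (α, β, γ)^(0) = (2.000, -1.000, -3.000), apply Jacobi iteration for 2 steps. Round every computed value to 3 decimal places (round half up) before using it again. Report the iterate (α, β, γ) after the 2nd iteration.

Iteration 1:
  α = (0 - (2)·-1.000 - (3)·-3.000) / (8) = 1.375
  β = (-1 - (1)·2.000 - (-3)·-3.000) / (7) = -1.714
  γ = (-9 - (-4)·2.000 - (3)·-1.000) / (11) = 0.182
Iteration 2:
  α = (0 - (2)·-1.714 - (3)·0.182) / (8) = 0.360
  β = (-1 - (1)·1.375 - (-3)·0.182) / (7) = -0.261
  γ = (-9 - (-4)·1.375 - (3)·-1.714) / (11) = 0.149

(0.360, -0.261, 0.149)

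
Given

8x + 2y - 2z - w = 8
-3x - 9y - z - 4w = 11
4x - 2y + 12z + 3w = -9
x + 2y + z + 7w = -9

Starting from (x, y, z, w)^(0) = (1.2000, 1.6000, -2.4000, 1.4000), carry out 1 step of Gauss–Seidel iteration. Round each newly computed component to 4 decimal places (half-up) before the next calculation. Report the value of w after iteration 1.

-0.6388

Iteration 1:
  x = (8 - (2)·1.6000 - (-2)·-2.4000 - (-1)·1.4000) / (8) = 0.1750
  y = (11 - (-3)·0.1750 - (-1)·-2.4000 - (-4)·1.4000) / (-9) = -1.6361
  z = (-9 - (4)·0.1750 - (-2)·-1.6361 - (3)·1.4000) / (12) = -1.4310
  w = (-9 - (1)·0.1750 - (2)·-1.6361 - (1)·-1.4310) / (7) = -0.6388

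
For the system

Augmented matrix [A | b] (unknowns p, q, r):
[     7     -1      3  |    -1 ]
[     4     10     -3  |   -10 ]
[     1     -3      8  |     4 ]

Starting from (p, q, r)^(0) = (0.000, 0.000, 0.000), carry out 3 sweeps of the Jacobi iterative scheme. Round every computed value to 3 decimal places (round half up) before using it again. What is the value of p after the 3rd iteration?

-0.317

Iteration 1:
  p = (-1 - (-1)·0.000 - (3)·0.000) / (7) = -0.143
  q = (-10 - (4)·0.000 - (-3)·0.000) / (10) = -1.000
  r = (4 - (1)·0.000 - (-3)·0.000) / (8) = 0.500
Iteration 2:
  p = (-1 - (-1)·-1.000 - (3)·0.500) / (7) = -0.500
  q = (-10 - (4)·-0.143 - (-3)·0.500) / (10) = -0.793
  r = (4 - (1)·-0.143 - (-3)·-1.000) / (8) = 0.143
Iteration 3:
  p = (-1 - (-1)·-0.793 - (3)·0.143) / (7) = -0.317
  q = (-10 - (4)·-0.500 - (-3)·0.143) / (10) = -0.757
  r = (4 - (1)·-0.500 - (-3)·-0.793) / (8) = 0.265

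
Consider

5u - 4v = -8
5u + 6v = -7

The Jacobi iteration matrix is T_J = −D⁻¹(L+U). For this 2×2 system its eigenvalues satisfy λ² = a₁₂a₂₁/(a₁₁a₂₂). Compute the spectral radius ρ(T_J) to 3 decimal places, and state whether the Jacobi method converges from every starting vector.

a₁₂a₂₁/(a₁₁a₂₂) = (-4)·(5) / ((5)·(6)) = -0.666667
ρ = √|-0.666667| = √0.666667 = 0.816
ρ < 1, so Jacobi converges

0.816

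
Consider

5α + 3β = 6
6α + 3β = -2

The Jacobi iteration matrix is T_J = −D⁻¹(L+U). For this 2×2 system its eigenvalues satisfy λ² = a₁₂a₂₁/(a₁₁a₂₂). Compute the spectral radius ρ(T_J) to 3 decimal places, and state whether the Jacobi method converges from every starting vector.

1.095

a₁₂a₂₁/(a₁₁a₂₂) = (3)·(6) / ((5)·(3)) = 1.200000
ρ = √|1.200000| = √1.200000 = 1.095
ρ > 1, so Jacobi diverges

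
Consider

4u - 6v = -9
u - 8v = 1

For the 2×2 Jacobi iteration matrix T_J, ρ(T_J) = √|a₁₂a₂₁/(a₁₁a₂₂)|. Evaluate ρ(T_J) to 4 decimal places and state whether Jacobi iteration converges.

0.4330

a₁₂a₂₁/(a₁₁a₂₂) = (-6)·(1) / ((4)·(-8)) = 0.187500
ρ = √|0.187500| = √0.187500 = 0.4330
ρ < 1, so Jacobi converges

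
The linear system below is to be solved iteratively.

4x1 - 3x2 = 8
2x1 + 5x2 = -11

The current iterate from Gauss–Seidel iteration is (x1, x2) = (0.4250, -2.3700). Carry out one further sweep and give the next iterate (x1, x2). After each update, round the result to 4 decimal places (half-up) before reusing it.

(0.2225, -2.2890)

One sweep:
  x1 = (8 - (-3)·-2.3700) / (4) = 0.2225
  x2 = (-11 - (2)·0.2225) / (5) = -2.2890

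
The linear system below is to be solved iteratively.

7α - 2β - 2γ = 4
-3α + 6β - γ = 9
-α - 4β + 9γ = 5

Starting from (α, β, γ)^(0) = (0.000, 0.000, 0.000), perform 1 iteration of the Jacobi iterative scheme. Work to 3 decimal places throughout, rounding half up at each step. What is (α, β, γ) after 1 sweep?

(0.571, 1.500, 0.556)

Iteration 1:
  α = (4 - (-2)·0.000 - (-2)·0.000) / (7) = 0.571
  β = (9 - (-3)·0.000 - (-1)·0.000) / (6) = 1.500
  γ = (5 - (-1)·0.000 - (-4)·0.000) / (9) = 0.556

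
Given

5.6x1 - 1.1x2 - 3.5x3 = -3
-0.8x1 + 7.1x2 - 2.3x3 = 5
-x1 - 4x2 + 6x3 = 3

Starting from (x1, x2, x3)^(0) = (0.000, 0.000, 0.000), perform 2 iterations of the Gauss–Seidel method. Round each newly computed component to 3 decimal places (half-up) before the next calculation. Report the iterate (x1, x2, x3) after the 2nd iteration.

Iteration 1:
  x1 = (-3 - (-1.1)·0.000 - (-3.5)·0.000) / (5.6) = -0.536
  x2 = (5 - (-0.8)·-0.536 - (-2.3)·0.000) / (7.1) = 0.644
  x3 = (3 - (-1)·-0.536 - (-4)·0.644) / (6) = 0.840
Iteration 2:
  x1 = (-3 - (-1.1)·0.644 - (-3.5)·0.840) / (5.6) = 0.116
  x2 = (5 - (-0.8)·0.116 - (-2.3)·0.840) / (7.1) = 0.989
  x3 = (3 - (-1)·0.116 - (-4)·0.989) / (6) = 1.179

(0.116, 0.989, 1.179)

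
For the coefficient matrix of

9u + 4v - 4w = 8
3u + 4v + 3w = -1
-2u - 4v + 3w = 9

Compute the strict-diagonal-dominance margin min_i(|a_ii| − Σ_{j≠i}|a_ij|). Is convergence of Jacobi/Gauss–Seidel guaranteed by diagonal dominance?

-3

row 1: |9| − (4+4) = 1
row 2: |4| − (3+3) = -2
row 3: |3| − (2+4) = -3
minimum over rows = -3 → not strictly diagonally dominant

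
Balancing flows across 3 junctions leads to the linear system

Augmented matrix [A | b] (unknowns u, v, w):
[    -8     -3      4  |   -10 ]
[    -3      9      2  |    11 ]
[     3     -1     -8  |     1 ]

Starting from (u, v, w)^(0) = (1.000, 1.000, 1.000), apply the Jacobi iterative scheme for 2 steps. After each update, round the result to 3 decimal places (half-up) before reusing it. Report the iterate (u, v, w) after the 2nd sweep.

Iteration 1:
  u = (-10 - (-3)·1.000 - (4)·1.000) / (-8) = 1.375
  v = (11 - (-3)·1.000 - (2)·1.000) / (9) = 1.333
  w = (1 - (3)·1.000 - (-1)·1.000) / (-8) = 0.125
Iteration 2:
  u = (-10 - (-3)·1.333 - (4)·0.125) / (-8) = 0.813
  v = (11 - (-3)·1.375 - (2)·0.125) / (9) = 1.653
  w = (1 - (3)·1.375 - (-1)·1.333) / (-8) = 0.224

(0.813, 1.653, 0.224)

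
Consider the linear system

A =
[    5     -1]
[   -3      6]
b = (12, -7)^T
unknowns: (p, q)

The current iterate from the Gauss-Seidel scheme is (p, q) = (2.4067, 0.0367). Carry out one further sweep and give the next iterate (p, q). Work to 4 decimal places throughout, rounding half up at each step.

(2.4073, 0.0370)

One sweep:
  p = (12 - (-1)·0.0367) / (5) = 2.4073
  q = (-7 - (-3)·2.4073) / (6) = 0.0370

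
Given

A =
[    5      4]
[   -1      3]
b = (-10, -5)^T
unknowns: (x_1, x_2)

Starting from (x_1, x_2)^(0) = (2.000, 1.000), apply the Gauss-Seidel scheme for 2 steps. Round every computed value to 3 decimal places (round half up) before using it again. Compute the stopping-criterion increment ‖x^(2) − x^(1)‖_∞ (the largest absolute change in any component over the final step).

2.880

Iteration 1:
  x_1 = (-10 - (4)·1.000) / (5) = -2.800
  x_2 = (-5 - (-1)·-2.800) / (3) = -2.600
Iteration 2:
  x_1 = (-10 - (4)·-2.600) / (5) = 0.080
  x_2 = (-5 - (-1)·0.080) / (3) = -1.640
Change: (2.880, 0.960) → max |·| = 2.880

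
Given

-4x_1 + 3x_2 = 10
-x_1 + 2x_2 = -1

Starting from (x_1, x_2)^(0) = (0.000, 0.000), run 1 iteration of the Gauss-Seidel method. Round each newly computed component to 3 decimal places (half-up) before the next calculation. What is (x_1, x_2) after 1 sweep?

Iteration 1:
  x_1 = (10 - (3)·0.000) / (-4) = -2.500
  x_2 = (-1 - (-1)·-2.500) / (2) = -1.750

(-2.500, -1.750)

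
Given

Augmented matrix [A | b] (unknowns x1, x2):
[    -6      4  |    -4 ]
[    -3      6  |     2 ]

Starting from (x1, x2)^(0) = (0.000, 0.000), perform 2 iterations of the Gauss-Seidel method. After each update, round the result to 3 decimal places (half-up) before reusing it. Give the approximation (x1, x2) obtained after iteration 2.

Iteration 1:
  x1 = (-4 - (4)·0.000) / (-6) = 0.667
  x2 = (2 - (-3)·0.667) / (6) = 0.667
Iteration 2:
  x1 = (-4 - (4)·0.667) / (-6) = 1.111
  x2 = (2 - (-3)·1.111) / (6) = 0.889

(1.111, 0.889)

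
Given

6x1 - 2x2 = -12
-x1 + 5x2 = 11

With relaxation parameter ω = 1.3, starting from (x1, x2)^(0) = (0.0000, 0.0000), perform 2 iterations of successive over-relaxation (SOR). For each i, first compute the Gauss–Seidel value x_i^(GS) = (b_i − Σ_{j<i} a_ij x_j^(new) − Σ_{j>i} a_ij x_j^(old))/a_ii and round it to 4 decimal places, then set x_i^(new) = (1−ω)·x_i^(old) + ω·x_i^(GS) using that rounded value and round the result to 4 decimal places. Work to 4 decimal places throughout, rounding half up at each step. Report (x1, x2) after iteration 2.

Iteration 1:
  x1: GS value = (-12 - (-2)·0.0000) / (6) = -2.0000;  x1 ← (1−ω)·0.0000 + ω·-2.0000 = -2.6000
  x2: GS value = (11 - (-1)·-2.6000) / (5) = 1.6800;  x2 ← (1−ω)·0.0000 + ω·1.6800 = 2.1840
Iteration 2:
  x1: GS value = (-12 - (-2)·2.1840) / (6) = -1.2720;  x1 ← (1−ω)·-2.6000 + ω·-1.2720 = -0.8736
  x2: GS value = (11 - (-1)·-0.8736) / (5) = 2.0253;  x2 ← (1−ω)·2.1840 + ω·2.0253 = 1.9777

(-0.8736, 1.9777)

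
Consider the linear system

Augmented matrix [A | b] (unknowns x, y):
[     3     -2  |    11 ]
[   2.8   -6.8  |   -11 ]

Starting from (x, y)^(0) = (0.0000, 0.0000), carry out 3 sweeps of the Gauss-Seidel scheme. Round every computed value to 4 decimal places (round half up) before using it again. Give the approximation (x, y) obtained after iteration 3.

(6.3240, 4.2216)

Iteration 1:
  x = (11 - (-2)·0.0000) / (3) = 3.6667
  y = (-11 - (2.8)·3.6667) / (-6.8) = 3.1275
Iteration 2:
  x = (11 - (-2)·3.1275) / (3) = 5.7517
  y = (-11 - (2.8)·5.7517) / (-6.8) = 3.9860
Iteration 3:
  x = (11 - (-2)·3.9860) / (3) = 6.3240
  y = (-11 - (2.8)·6.3240) / (-6.8) = 4.2216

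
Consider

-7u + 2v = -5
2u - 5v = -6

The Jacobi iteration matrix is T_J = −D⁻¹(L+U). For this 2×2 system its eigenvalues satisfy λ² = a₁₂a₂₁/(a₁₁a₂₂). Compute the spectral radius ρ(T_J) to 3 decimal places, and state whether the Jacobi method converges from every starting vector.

0.338

a₁₂a₂₁/(a₁₁a₂₂) = (2)·(2) / ((-7)·(-5)) = 0.114286
ρ = √|0.114286| = √0.114286 = 0.338
ρ < 1, so Jacobi converges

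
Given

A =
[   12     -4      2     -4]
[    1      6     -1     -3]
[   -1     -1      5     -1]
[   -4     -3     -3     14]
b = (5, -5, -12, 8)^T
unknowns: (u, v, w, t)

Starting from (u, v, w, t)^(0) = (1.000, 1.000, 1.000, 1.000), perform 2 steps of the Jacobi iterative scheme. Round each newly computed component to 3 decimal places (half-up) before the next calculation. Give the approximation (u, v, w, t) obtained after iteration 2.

Iteration 1:
  u = (5 - (-4)·1.000 - (2)·1.000 - (-4)·1.000) / (12) = 0.917
  v = (-5 - (1)·1.000 - (-1)·1.000 - (-3)·1.000) / (6) = -0.333
  w = (-12 - (-1)·1.000 - (-1)·1.000 - (-1)·1.000) / (5) = -1.800
  t = (8 - (-4)·1.000 - (-3)·1.000 - (-3)·1.000) / (14) = 1.286
Iteration 2:
  u = (5 - (-4)·-0.333 - (2)·-1.800 - (-4)·1.286) / (12) = 1.034
  v = (-5 - (1)·0.917 - (-1)·-1.800 - (-3)·1.286) / (6) = -0.643
  w = (-12 - (-1)·0.917 - (-1)·-0.333 - (-1)·1.286) / (5) = -2.026
  t = (8 - (-4)·0.917 - (-3)·-0.333 - (-3)·-1.800) / (14) = 0.376

(1.034, -0.643, -2.026, 0.376)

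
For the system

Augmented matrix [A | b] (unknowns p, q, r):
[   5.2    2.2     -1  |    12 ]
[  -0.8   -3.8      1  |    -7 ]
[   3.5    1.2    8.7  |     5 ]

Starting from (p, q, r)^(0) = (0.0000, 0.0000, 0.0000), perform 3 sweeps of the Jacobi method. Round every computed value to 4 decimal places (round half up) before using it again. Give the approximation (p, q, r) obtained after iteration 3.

(1.5530, 1.3371, -0.2925)

Iteration 1:
  p = (12 - (2.2)·0.0000 - (-1)·0.0000) / (5.2) = 2.3077
  q = (-7 - (-0.8)·0.0000 - (1)·0.0000) / (-3.8) = 1.8421
  r = (5 - (3.5)·0.0000 - (1.2)·0.0000) / (8.7) = 0.5747
Iteration 2:
  p = (12 - (2.2)·1.8421 - (-1)·0.5747) / (5.2) = 1.6389
  q = (-7 - (-0.8)·2.3077 - (1)·0.5747) / (-3.8) = 1.5075
  r = (5 - (3.5)·2.3077 - (1.2)·1.8421) / (8.7) = -0.6078
Iteration 3:
  p = (12 - (2.2)·1.5075 - (-1)·-0.6078) / (5.2) = 1.5530
  q = (-7 - (-0.8)·1.6389 - (1)·-0.6078) / (-3.8) = 1.3371
  r = (5 - (3.5)·1.6389 - (1.2)·1.5075) / (8.7) = -0.2925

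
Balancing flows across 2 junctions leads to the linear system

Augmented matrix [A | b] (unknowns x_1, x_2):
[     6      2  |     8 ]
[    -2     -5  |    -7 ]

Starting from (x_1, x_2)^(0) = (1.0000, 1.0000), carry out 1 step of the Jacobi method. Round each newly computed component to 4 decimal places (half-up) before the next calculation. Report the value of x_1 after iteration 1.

Iteration 1:
  x_1 = (8 - (2)·1.0000) / (6) = 1.0000
  x_2 = (-7 - (-2)·1.0000) / (-5) = 1.0000

1.0000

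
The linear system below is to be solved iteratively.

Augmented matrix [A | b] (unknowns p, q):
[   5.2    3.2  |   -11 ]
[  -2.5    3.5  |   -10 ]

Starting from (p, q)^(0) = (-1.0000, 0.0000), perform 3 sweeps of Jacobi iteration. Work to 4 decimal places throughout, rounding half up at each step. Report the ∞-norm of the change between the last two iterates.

1.5698

Iteration 1:
  p = (-11 - (3.2)·0.0000) / (5.2) = -2.1154
  q = (-10 - (-2.5)·-1.0000) / (3.5) = -3.5714
Iteration 2:
  p = (-11 - (3.2)·-3.5714) / (5.2) = 0.0824
  q = (-10 - (-2.5)·-2.1154) / (3.5) = -4.3681
Iteration 3:
  p = (-11 - (3.2)·-4.3681) / (5.2) = 0.5727
  q = (-10 - (-2.5)·0.0824) / (3.5) = -2.7983
Change: (0.4903, 1.5698) → max |·| = 1.5698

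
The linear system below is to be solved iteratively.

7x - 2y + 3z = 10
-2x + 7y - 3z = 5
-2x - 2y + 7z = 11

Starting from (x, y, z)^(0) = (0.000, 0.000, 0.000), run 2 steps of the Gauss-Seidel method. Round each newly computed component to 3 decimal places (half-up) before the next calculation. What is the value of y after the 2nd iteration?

Iteration 1:
  x = (10 - (-2)·0.000 - (3)·0.000) / (7) = 1.429
  y = (5 - (-2)·1.429 - (-3)·0.000) / (7) = 1.123
  z = (11 - (-2)·1.429 - (-2)·1.123) / (7) = 2.301
Iteration 2:
  x = (10 - (-2)·1.123 - (3)·2.301) / (7) = 0.763
  y = (5 - (-2)·0.763 - (-3)·2.301) / (7) = 1.918
  z = (11 - (-2)·0.763 - (-2)·1.918) / (7) = 2.337

1.918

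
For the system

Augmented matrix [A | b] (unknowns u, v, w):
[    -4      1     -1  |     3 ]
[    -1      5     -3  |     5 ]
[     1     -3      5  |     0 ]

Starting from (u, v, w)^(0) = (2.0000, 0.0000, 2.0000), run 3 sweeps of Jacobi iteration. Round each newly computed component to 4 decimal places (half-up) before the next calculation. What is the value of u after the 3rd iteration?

Iteration 1:
  u = (3 - (1)·0.0000 - (-1)·2.0000) / (-4) = -1.2500
  v = (5 - (-1)·2.0000 - (-3)·2.0000) / (5) = 2.6000
  w = (0 - (1)·2.0000 - (-3)·0.0000) / (5) = -0.4000
Iteration 2:
  u = (3 - (1)·2.6000 - (-1)·-0.4000) / (-4) = 0.0000
  v = (5 - (-1)·-1.2500 - (-3)·-0.4000) / (5) = 0.5100
  w = (0 - (1)·-1.2500 - (-3)·2.6000) / (5) = 1.8100
Iteration 3:
  u = (3 - (1)·0.5100 - (-1)·1.8100) / (-4) = -1.0750
  v = (5 - (-1)·0.0000 - (-3)·1.8100) / (5) = 2.0860
  w = (0 - (1)·0.0000 - (-3)·0.5100) / (5) = 0.3060

-1.0750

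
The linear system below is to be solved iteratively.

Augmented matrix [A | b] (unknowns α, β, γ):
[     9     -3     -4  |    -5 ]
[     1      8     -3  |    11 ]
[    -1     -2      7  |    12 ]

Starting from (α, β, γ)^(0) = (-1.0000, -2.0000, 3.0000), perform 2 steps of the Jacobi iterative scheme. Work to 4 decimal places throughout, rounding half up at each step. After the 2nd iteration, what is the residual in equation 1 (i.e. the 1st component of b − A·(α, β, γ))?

3.2540

Iteration 1:
  α = (-5 - (-3)·-2.0000 - (-4)·3.0000) / (9) = 0.1111
  β = (11 - (1)·-1.0000 - (-3)·3.0000) / (8) = 2.6250
  γ = (12 - (-1)·-1.0000 - (-2)·-2.0000) / (7) = 1.0000
Iteration 2:
  α = (-5 - (-3)·2.6250 - (-4)·1.0000) / (9) = 0.7639
  β = (11 - (1)·0.1111 - (-3)·1.0000) / (8) = 1.7361
  γ = (12 - (-1)·0.1111 - (-2)·2.6250) / (7) = 2.4802
Residual b − A·x = (3.2540, 3.7879, -1.1253)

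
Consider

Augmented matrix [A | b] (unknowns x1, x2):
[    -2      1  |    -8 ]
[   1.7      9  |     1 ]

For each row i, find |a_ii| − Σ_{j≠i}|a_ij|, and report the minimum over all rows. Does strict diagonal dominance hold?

1

row 1: |-2| − (1) = 1
row 2: |9| − (1.7) = 7.3
minimum over rows = 1 → strictly diagonally dominant (convergence guaranteed)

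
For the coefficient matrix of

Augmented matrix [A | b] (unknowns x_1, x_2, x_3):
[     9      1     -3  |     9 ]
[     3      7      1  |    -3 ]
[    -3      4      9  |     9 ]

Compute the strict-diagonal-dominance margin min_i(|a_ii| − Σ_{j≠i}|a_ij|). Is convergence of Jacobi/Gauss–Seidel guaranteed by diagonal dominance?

row 1: |9| − (1+3) = 5
row 2: |7| − (3+1) = 3
row 3: |9| − (3+4) = 2
minimum over rows = 2 → strictly diagonally dominant (convergence guaranteed)

2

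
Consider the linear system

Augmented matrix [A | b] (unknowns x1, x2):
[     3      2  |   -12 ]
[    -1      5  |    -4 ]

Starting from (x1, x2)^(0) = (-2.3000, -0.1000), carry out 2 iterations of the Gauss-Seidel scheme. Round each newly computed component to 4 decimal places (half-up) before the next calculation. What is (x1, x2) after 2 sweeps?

Iteration 1:
  x1 = (-12 - (2)·-0.1000) / (3) = -3.9333
  x2 = (-4 - (-1)·-3.9333) / (5) = -1.5867
Iteration 2:
  x1 = (-12 - (2)·-1.5867) / (3) = -2.9422
  x2 = (-4 - (-1)·-2.9422) / (5) = -1.3884

(-2.9422, -1.3884)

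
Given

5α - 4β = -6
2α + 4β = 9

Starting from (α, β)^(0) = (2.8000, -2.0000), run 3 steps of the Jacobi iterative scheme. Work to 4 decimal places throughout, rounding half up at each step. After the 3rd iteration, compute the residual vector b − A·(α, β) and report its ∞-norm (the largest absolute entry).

4.5600

Iteration 1:
  α = (-6 - (-4)·-2.0000) / (5) = -2.8000
  β = (9 - (2)·2.8000) / (4) = 0.8500
Iteration 2:
  α = (-6 - (-4)·0.8500) / (5) = -0.5200
  β = (9 - (2)·-2.8000) / (4) = 3.6500
Iteration 3:
  α = (-6 - (-4)·3.6500) / (5) = 1.7200
  β = (9 - (2)·-0.5200) / (4) = 2.5100
Residual b − A·x = (-4.5600, -4.4800); ∞-norm = 4.5600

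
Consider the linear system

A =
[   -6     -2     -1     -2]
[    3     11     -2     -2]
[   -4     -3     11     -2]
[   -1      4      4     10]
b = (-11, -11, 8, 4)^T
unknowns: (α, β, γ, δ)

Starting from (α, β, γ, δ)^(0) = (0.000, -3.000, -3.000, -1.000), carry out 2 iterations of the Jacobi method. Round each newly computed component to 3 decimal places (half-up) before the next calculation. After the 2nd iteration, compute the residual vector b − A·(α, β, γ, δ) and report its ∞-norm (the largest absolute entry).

12.381

Iteration 1:
  α = (-11 - (-2)·-3.000 - (-1)·-3.000 - (-2)·-1.000) / (-6) = 3.667
  β = (-11 - (3)·0.000 - (-2)·-3.000 - (-2)·-1.000) / (11) = -1.727
  γ = (8 - (-4)·0.000 - (-3)·-3.000 - (-2)·-1.000) / (11) = -0.273
  δ = (4 - (-1)·0.000 - (4)·-3.000 - (4)·-3.000) / (10) = 2.800
Iteration 2:
  α = (-11 - (-2)·-1.727 - (-1)·-0.273 - (-2)·2.800) / (-6) = 1.521
  β = (-11 - (3)·3.667 - (-2)·-0.273 - (-2)·2.800) / (11) = -1.541
  γ = (8 - (-4)·3.667 - (-3)·-1.727 - (-2)·2.800) / (11) = 2.099
  δ = (4 - (-1)·3.667 - (4)·-1.727 - (4)·-0.273) / (10) = 1.567
Residual b − A·x = (0.277, 8.720, -10.494, -12.381); ∞-norm = 12.381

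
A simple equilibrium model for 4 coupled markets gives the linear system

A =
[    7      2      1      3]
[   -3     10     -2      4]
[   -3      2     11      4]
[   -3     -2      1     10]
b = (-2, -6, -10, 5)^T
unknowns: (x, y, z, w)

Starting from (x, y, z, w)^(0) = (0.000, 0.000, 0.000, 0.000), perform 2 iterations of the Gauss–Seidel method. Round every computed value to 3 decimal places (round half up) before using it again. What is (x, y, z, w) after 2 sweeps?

Iteration 1:
  x = (-2 - (2)·0.000 - (1)·0.000 - (3)·0.000) / (7) = -0.286
  y = (-6 - (-3)·-0.286 - (-2)·0.000 - (4)·0.000) / (10) = -0.686
  z = (-10 - (-3)·-0.286 - (2)·-0.686 - (4)·0.000) / (11) = -0.862
  w = (5 - (-3)·-0.286 - (-2)·-0.686 - (1)·-0.862) / (10) = 0.363
Iteration 2:
  x = (-2 - (2)·-0.686 - (1)·-0.862 - (3)·0.363) / (7) = -0.122
  y = (-6 - (-3)·-0.122 - (-2)·-0.862 - (4)·0.363) / (10) = -0.954
  z = (-10 - (-3)·-0.122 - (2)·-0.954 - (4)·0.363) / (11) = -0.901
  w = (5 - (-3)·-0.122 - (-2)·-0.954 - (1)·-0.901) / (10) = 0.363

(-0.122, -0.954, -0.901, 0.363)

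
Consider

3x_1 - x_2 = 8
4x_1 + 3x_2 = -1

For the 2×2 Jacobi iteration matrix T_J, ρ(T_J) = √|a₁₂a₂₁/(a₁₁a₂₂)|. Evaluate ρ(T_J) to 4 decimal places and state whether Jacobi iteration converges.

a₁₂a₂₁/(a₁₁a₂₂) = (-1)·(4) / ((3)·(3)) = -0.444444
ρ = √|-0.444444| = √0.444444 = 0.6667
ρ < 1, so Jacobi converges

0.6667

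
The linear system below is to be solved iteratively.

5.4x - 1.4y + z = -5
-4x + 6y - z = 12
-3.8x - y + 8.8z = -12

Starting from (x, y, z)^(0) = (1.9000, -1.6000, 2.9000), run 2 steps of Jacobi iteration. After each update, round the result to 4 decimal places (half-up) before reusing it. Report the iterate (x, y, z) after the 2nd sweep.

Iteration 1:
  x = (-5 - (-1.4)·-1.6000 - (1)·2.9000) / (5.4) = -1.8778
  y = (12 - (-4)·1.9000 - (-1)·2.9000) / (6) = 3.7500
  z = (-12 - (-3.8)·1.9000 - (-1)·-1.6000) / (8.8) = -0.7250
Iteration 2:
  x = (-5 - (-1.4)·3.7500 - (1)·-0.7250) / (5.4) = 0.1806
  y = (12 - (-4)·-1.8778 - (-1)·-0.7250) / (6) = 0.6273
  z = (-12 - (-3.8)·-1.8778 - (-1)·3.7500) / (8.8) = -1.7484

(0.1806, 0.6273, -1.7484)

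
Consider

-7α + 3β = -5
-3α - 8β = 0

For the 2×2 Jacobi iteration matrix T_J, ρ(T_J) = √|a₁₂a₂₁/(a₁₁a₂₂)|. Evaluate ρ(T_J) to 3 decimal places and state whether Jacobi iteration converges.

0.401

a₁₂a₂₁/(a₁₁a₂₂) = (3)·(-3) / ((-7)·(-8)) = -0.160714
ρ = √|-0.160714| = √0.160714 = 0.401
ρ < 1, so Jacobi converges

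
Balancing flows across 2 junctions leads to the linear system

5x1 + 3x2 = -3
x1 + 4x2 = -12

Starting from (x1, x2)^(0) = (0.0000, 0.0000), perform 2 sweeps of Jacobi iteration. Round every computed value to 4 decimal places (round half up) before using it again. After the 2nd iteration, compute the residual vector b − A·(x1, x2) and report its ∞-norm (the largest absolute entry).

1.8000

Iteration 1:
  x1 = (-3 - (3)·0.0000) / (5) = -0.6000
  x2 = (-12 - (1)·0.0000) / (4) = -3.0000
Iteration 2:
  x1 = (-3 - (3)·-3.0000) / (5) = 1.2000
  x2 = (-12 - (1)·-0.6000) / (4) = -2.8500
Residual b − A·x = (-0.4500, -1.8000); ∞-norm = 1.8000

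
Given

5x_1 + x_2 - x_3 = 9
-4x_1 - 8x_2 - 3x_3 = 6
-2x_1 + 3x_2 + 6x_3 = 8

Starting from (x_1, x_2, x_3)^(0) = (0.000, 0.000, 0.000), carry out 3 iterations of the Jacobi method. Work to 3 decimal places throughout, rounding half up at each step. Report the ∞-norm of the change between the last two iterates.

0.839

Iteration 1:
  x_1 = (9 - (1)·0.000 - (-1)·0.000) / (5) = 1.800
  x_2 = (6 - (-4)·0.000 - (-3)·0.000) / (-8) = -0.750
  x_3 = (8 - (-2)·0.000 - (3)·0.000) / (6) = 1.333
Iteration 2:
  x_1 = (9 - (1)·-0.750 - (-1)·1.333) / (5) = 2.217
  x_2 = (6 - (-4)·1.800 - (-3)·1.333) / (-8) = -2.150
  x_3 = (8 - (-2)·1.800 - (3)·-0.750) / (6) = 2.308
Iteration 3:
  x_1 = (9 - (1)·-2.150 - (-1)·2.308) / (5) = 2.692
  x_2 = (6 - (-4)·2.217 - (-3)·2.308) / (-8) = -2.724
  x_3 = (8 - (-2)·2.217 - (3)·-2.150) / (6) = 3.147
Change: (0.475, -0.574, 0.839) → max |·| = 0.839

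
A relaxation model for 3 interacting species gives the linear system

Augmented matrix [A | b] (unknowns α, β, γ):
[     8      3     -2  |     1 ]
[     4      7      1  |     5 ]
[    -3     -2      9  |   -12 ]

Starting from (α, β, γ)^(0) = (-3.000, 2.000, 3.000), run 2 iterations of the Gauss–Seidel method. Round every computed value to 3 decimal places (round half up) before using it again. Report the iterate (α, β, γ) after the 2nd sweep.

(-0.266, 1.044, -1.190)

Iteration 1:
  α = (1 - (3)·2.000 - (-2)·3.000) / (8) = 0.125
  β = (5 - (4)·0.125 - (1)·3.000) / (7) = 0.214
  γ = (-12 - (-3)·0.125 - (-2)·0.214) / (9) = -1.244
Iteration 2:
  α = (1 - (3)·0.214 - (-2)·-1.244) / (8) = -0.266
  β = (5 - (4)·-0.266 - (1)·-1.244) / (7) = 1.044
  γ = (-12 - (-3)·-0.266 - (-2)·1.044) / (9) = -1.190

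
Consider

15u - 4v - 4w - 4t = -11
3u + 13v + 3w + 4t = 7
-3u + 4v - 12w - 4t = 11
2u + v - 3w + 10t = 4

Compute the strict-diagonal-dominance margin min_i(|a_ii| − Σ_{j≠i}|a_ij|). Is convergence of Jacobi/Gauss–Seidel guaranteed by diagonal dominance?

row 1: |15| − (4+4+4) = 3
row 2: |13| − (3+3+4) = 3
row 3: |-12| − (3+4+4) = 1
row 4: |10| − (2+1+3) = 4
minimum over rows = 1 → strictly diagonally dominant (convergence guaranteed)

1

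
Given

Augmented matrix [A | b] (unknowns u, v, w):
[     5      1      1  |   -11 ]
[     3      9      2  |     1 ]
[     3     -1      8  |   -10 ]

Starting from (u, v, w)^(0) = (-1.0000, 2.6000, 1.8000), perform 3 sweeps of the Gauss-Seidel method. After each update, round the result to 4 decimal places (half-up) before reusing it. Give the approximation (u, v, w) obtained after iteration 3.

Iteration 1:
  u = (-11 - (1)·2.6000 - (1)·1.8000) / (5) = -3.0800
  v = (1 - (3)·-3.0800 - (2)·1.8000) / (9) = 0.7378
  w = (-10 - (3)·-3.0800 - (-1)·0.7378) / (8) = -0.0028
Iteration 2:
  u = (-11 - (1)·0.7378 - (1)·-0.0028) / (5) = -2.3470
  v = (1 - (3)·-2.3470 - (2)·-0.0028) / (9) = 0.8941
  w = (-10 - (3)·-2.3470 - (-1)·0.8941) / (8) = -0.2581
Iteration 3:
  u = (-11 - (1)·0.8941 - (1)·-0.2581) / (5) = -2.3272
  v = (1 - (3)·-2.3272 - (2)·-0.2581) / (9) = 0.9442
  w = (-10 - (3)·-2.3272 - (-1)·0.9442) / (8) = -0.2593

(-2.3272, 0.9442, -0.2593)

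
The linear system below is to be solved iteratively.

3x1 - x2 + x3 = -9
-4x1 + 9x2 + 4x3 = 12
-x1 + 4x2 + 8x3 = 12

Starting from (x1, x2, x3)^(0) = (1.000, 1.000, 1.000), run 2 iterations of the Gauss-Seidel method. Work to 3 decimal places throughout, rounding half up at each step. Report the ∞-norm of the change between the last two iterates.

0.597

Iteration 1:
  x1 = (-9 - (-1)·1.000 - (1)·1.000) / (3) = -3.000
  x2 = (12 - (-4)·-3.000 - (4)·1.000) / (9) = -0.444
  x3 = (12 - (-1)·-3.000 - (4)·-0.444) / (8) = 1.347
Iteration 2:
  x1 = (-9 - (-1)·-0.444 - (1)·1.347) / (3) = -3.597
  x2 = (12 - (-4)·-3.597 - (4)·1.347) / (9) = -0.864
  x3 = (12 - (-1)·-3.597 - (4)·-0.864) / (8) = 1.482
Change: (-0.597, -0.420, 0.135) → max |·| = 0.597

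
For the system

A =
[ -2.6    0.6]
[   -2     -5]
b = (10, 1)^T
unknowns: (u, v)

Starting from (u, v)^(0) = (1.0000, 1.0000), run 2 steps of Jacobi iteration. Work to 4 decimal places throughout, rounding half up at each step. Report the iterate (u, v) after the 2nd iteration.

Iteration 1:
  u = (10 - (0.6)·1.0000) / (-2.6) = -3.6154
  v = (1 - (-2)·1.0000) / (-5) = -0.6000
Iteration 2:
  u = (10 - (0.6)·-0.6000) / (-2.6) = -3.9846
  v = (1 - (-2)·-3.6154) / (-5) = 1.2462

(-3.9846, 1.2462)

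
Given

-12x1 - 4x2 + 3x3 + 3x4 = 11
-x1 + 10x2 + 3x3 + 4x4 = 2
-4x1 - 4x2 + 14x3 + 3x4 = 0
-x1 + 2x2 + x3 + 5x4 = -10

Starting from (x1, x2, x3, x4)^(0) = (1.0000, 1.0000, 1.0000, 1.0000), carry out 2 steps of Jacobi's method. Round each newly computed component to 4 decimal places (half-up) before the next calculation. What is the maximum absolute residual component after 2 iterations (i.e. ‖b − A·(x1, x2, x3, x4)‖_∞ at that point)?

5.0095

Iteration 1:
  x1 = (11 - (-4)·1.0000 - (3)·1.0000 - (3)·1.0000) / (-12) = -0.7500
  x2 = (2 - (-1)·1.0000 - (3)·1.0000 - (4)·1.0000) / (10) = -0.4000
  x3 = (0 - (-4)·1.0000 - (-4)·1.0000 - (3)·1.0000) / (14) = 0.3571
  x4 = (-10 - (-1)·1.0000 - (2)·1.0000 - (1)·1.0000) / (5) = -2.4000
Iteration 2:
  x1 = (11 - (-4)·-0.4000 - (3)·0.3571 - (3)·-2.4000) / (-12) = -1.2941
  x2 = (2 - (-1)·-0.7500 - (3)·0.3571 - (4)·-2.4000) / (10) = 0.9779
  x3 = (0 - (-4)·-0.7500 - (-4)·-0.4000 - (3)·-2.4000) / (14) = 0.1857
  x4 = (-10 - (-1)·-0.7500 - (2)·-0.4000 - (1)·0.3571) / (5) = -2.0614
Residual b − A·x = (5.0095, -1.3846, 2.3196, -3.1286); ∞-norm = 5.0095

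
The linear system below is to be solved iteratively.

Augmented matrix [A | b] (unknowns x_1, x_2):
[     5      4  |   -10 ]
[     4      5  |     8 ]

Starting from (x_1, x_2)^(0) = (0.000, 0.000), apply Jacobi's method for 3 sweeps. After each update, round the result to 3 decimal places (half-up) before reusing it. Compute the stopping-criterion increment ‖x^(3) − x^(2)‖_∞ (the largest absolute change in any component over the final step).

1.280

Iteration 1:
  x_1 = (-10 - (4)·0.000) / (5) = -2.000
  x_2 = (8 - (4)·0.000) / (5) = 1.600
Iteration 2:
  x_1 = (-10 - (4)·1.600) / (5) = -3.280
  x_2 = (8 - (4)·-2.000) / (5) = 3.200
Iteration 3:
  x_1 = (-10 - (4)·3.200) / (5) = -4.560
  x_2 = (8 - (4)·-3.280) / (5) = 4.224
Change: (-1.280, 1.024) → max |·| = 1.280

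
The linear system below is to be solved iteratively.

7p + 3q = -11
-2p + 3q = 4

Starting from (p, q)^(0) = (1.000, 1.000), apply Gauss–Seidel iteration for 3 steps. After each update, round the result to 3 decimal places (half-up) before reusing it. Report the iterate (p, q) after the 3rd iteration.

Iteration 1:
  p = (-11 - (3)·1.000) / (7) = -2.000
  q = (4 - (-2)·-2.000) / (3) = 0.000
Iteration 2:
  p = (-11 - (3)·0.000) / (7) = -1.571
  q = (4 - (-2)·-1.571) / (3) = 0.286
Iteration 3:
  p = (-11 - (3)·0.286) / (7) = -1.694
  q = (4 - (-2)·-1.694) / (3) = 0.204

(-1.694, 0.204)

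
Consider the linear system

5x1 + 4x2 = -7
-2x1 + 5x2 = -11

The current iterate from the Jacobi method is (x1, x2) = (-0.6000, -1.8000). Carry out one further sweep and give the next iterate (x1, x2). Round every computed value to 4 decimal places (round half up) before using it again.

(0.0400, -2.4400)

One sweep:
  x1 = (-7 - (4)·-1.8000) / (5) = 0.0400
  x2 = (-11 - (-2)·-0.6000) / (5) = -2.4400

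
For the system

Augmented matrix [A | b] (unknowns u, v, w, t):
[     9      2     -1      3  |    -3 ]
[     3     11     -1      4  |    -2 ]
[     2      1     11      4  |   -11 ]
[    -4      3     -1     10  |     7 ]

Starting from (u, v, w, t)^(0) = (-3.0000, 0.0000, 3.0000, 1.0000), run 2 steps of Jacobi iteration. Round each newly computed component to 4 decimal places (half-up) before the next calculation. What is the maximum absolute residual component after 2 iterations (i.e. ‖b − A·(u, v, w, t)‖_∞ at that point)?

1.7461

Iteration 1:
  u = (-3 - (2)·0.0000 - (-1)·3.0000 - (3)·1.0000) / (9) = -0.3333
  v = (-2 - (3)·-3.0000 - (-1)·3.0000 - (4)·1.0000) / (11) = 0.5455
  w = (-11 - (2)·-3.0000 - (1)·0.0000 - (4)·1.0000) / (11) = -0.8182
  t = (7 - (-4)·-3.0000 - (3)·0.0000 - (-1)·3.0000) / (10) = -0.2000
Iteration 2:
  u = (-3 - (2)·0.5455 - (-1)·-0.8182 - (3)·-0.2000) / (9) = -0.4788
  v = (-2 - (3)·-0.3333 - (-1)·-0.8182 - (4)·-0.2000) / (11) = -0.0926
  w = (-11 - (2)·-0.3333 - (1)·0.5455 - (4)·-0.2000) / (11) = -0.9163
  t = (7 - (-4)·-0.3333 - (3)·0.5455 - (-1)·-0.8182) / (10) = 0.3212
Residual b − A·x = (-0.3855, -1.7461, -1.1553, 1.2343); ∞-norm = 1.7461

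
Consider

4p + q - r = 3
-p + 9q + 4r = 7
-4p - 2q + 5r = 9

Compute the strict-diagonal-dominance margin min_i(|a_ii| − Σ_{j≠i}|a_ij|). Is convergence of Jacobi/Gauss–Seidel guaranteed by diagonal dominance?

-1

row 1: |4| − (1+1) = 2
row 2: |9| − (1+4) = 4
row 3: |5| − (4+2) = -1
minimum over rows = -1 → not strictly diagonally dominant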